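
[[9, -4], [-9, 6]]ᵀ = [[9, -9], [-4, 6]]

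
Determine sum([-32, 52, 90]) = (-32) + 52 + 90
= 110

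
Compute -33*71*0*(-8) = 0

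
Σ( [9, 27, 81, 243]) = 360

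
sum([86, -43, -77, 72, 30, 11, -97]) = 86 + (-43) + (-77) + 72 + 30 + 11 + (-97)
= -18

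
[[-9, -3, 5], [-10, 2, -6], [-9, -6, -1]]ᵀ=[[-9, -10, -9], [-3, 2, -6], [5, -6, -1]]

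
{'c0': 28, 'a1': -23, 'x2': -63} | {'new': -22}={'c0': 28, 'a1': -23, 'x2': -63, 'new': -22}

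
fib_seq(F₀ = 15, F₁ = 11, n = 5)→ [15, 11, 26, 37, 63]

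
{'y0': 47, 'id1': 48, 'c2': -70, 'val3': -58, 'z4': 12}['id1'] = 48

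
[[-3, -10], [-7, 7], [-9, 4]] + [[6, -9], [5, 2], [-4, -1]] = [[3, -19], [-2, 9], [-13, 3]]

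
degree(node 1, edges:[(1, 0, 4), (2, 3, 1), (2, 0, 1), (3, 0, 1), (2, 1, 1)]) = incident: (1,0), (2,1)
= 2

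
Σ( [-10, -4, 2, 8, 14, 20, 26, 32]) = 88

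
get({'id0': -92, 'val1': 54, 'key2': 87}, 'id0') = -92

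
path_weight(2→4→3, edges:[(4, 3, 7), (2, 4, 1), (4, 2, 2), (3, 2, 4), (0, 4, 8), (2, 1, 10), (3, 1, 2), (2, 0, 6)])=8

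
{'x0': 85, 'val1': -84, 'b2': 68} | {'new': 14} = {'x0': 85, 'val1': -84, 'b2': 68, 'new': 14}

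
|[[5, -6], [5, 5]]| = 55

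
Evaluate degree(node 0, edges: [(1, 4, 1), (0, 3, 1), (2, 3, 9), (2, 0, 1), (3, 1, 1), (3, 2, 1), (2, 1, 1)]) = incident: (0,3), (2,0)
= 2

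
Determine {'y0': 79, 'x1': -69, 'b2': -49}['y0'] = 79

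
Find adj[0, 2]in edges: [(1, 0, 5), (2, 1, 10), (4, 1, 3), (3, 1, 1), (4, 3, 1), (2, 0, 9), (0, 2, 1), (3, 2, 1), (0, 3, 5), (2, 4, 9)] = 1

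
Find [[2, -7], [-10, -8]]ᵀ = [[2, -10], [-7, -8]]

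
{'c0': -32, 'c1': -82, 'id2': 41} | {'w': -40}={'c0': -32, 'c1': -82, 'id2': 41, 'w': -40}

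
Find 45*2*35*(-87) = -274050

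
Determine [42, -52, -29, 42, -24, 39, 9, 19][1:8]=[-52, -29, 42, -24, 39, 9, 19]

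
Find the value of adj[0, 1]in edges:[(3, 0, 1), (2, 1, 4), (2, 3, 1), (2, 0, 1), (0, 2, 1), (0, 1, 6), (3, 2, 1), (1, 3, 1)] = 6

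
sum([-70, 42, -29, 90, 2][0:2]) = -28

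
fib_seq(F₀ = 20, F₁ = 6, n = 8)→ F_2 = F_1 + F_0 = 26
F_3 = F_2 + F_1 = 32
F_4 = F_3 + F_2 = 58
...
= [20, 6, 26, 32, 58, 90, 148, 238]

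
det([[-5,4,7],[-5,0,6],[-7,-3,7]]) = (1)*(-5)*det([[0, 6], [-3, 7]]) + (-1)*(4)*det([[-5, 6], [-7, 7]]) + (1)*(7)*det([[-5, 0], [-7, -3]])
= -90 + -28 + 105
= -13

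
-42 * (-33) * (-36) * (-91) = 4540536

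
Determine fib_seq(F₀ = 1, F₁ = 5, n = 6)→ [1, 5, 6, 11, 17, 28]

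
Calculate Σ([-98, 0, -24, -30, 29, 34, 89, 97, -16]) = 81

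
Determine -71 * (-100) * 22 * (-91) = -14214200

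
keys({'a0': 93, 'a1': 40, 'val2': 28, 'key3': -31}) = ['a0', 'a1', 'val2', 'key3']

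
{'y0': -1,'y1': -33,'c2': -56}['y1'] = -33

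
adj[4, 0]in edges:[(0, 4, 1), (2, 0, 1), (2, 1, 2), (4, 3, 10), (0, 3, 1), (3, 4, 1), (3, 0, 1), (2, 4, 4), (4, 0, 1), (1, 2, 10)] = 1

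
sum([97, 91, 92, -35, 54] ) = 97 + 91 + 92 + (-35) + 54
= 299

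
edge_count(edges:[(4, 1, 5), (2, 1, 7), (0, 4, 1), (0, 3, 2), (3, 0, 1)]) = 5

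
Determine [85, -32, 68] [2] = 68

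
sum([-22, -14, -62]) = (-22) + (-14) + (-62)
= -98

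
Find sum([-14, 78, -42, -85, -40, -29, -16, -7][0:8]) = slice → [-14, 78, -42, -85, -40, -29, -16, -7]
(-14) + 78 + (-42) + (-85) + (-40) + (-29) + (-16) + (-7)
= -155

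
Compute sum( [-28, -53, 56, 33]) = 8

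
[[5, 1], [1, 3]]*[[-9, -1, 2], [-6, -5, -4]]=C[0][0] = (5)*(-9) + (1)*(-6) = -51
C[0][1] = (5)*(-1) + (1)*(-5) = -10
C[0][2] = (5)*(2) + (1)*(-4) = 6
C[1][0] = (1)*(-9) + (3)*(-6) = -27
C[1][1] = (1)*(-1) + (3)*(-5) = -16
C[1][2] = (1)*(2) + (3)*(-4) = -10
= [[-51, -10, 6], [-27, -16, -10]]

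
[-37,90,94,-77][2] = 94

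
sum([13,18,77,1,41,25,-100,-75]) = 0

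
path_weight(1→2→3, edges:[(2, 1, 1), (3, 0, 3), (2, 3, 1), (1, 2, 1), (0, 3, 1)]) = 2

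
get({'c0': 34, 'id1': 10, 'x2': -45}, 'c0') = 34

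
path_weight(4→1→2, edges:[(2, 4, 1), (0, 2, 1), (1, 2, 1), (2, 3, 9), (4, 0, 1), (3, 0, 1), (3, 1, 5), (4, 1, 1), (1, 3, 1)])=2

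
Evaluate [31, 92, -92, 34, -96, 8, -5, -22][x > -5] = keep x where x > -5: 31✓, 92✓, -92✗, 34✓, -96✗, 8✓, -5✗, -22✗
= [31, 92, 34, 8]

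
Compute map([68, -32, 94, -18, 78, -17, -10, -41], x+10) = [78, -22, 104, -8, 88, -7, 0, -31]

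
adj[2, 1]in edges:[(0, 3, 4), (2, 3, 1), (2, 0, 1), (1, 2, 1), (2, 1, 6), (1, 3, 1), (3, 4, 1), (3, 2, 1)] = 6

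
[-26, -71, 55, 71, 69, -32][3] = 71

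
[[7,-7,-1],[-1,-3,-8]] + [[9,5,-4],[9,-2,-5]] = [[16, -2, -5], [8, -5, -13]]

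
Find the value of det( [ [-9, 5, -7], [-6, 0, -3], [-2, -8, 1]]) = (1)*(-9)*det([[0, -3], [-8, 1]]) + (-1)*(5)*det([[-6, -3], [-2, 1]]) + (1)*(-7)*det([[-6, 0], [-2, -8]])
= 216 + 60 + -336
= -60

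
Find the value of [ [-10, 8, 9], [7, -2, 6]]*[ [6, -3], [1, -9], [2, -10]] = [[-34, -132], [52, -63]]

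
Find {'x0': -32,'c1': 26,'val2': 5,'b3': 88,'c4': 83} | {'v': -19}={'x0': -32, 'c1': 26, 'val2': 5, 'b3': 88, 'c4': 83, 'v': -19}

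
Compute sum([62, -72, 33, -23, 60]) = 60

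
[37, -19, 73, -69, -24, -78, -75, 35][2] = 73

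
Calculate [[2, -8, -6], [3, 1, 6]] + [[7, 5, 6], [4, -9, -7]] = [[9, -3, 0], [7, -8, -1]]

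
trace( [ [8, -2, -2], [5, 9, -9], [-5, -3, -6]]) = diagonal: 8 + 9 + (-6)
= 11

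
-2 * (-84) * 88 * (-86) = -1271424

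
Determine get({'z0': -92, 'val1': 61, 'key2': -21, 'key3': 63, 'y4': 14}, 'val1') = 61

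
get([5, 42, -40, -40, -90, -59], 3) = -40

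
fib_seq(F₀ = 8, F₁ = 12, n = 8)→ [8, 12, 20, 32, 52, 84, 136, 220]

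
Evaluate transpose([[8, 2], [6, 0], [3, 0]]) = [[8, 6, 3], [2, 0, 0]]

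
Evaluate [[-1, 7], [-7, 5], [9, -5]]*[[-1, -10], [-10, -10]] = C[0][0] = (-1)*(-1) + (7)*(-10) = -69
C[0][1] = (-1)*(-10) + (7)*(-10) = -60
C[1][0] = (-7)*(-1) + (5)*(-10) = -43
C[1][1] = (-7)*(-10) + (5)*(-10) = 20
C[2][0] = (9)*(-1) + (-5)*(-10) = 41
C[2][1] = (9)*(-10) + (-5)*(-10) = -40
= [[-69, -60], [-43, 20], [41, -40]]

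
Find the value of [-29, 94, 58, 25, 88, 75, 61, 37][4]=88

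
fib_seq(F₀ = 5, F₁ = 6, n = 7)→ F_2 = F_1 + F_0 = 11
F_3 = F_2 + F_1 = 17
F_4 = F_3 + F_2 = 28
...
= [5, 6, 11, 17, 28, 45, 73]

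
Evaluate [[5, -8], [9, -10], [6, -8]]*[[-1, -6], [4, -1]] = [[-37, -22], [-49, -44], [-38, -28]]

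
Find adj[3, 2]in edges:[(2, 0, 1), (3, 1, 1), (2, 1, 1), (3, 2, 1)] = 1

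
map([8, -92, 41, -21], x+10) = [18, -82, 51, -11]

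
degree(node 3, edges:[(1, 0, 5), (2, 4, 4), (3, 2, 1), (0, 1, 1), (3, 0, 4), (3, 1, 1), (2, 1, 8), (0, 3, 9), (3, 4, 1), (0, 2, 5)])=incident: (3,2), (3,0), (3,1), (0,3), (3,4)
= 5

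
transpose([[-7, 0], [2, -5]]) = [[-7, 2], [0, -5]]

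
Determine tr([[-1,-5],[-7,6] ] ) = 5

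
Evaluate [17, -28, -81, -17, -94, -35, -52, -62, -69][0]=17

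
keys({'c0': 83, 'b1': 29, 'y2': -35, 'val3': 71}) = ['c0', 'b1', 'y2', 'val3']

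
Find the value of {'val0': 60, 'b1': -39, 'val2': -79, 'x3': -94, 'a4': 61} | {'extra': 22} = {'val0': 60, 'b1': -39, 'val2': -79, 'x3': -94, 'a4': 61, 'extra': 22}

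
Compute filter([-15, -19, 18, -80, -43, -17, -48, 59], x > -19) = [-15, 18, -17, 59]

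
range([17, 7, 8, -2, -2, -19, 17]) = 36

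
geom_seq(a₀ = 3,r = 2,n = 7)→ [3, 6, 12, 24, 48, 96, 192]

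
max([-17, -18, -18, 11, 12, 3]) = 12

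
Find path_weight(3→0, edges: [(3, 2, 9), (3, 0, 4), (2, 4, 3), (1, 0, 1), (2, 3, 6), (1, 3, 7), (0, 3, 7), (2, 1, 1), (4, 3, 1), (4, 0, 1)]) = w(3→0)=4
= 4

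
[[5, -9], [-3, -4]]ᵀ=[[5, -3], [-9, -4]]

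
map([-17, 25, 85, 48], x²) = [289, 625, 7225, 2304]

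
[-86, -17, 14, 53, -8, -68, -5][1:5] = [-17, 14, 53, -8]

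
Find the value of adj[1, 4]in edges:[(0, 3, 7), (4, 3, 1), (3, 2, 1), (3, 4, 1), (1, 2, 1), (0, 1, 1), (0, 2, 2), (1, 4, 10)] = 10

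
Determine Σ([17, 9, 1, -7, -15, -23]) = -18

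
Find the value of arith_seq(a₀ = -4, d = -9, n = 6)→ a_0 = -4 + 0*-9 = -4
a_1 = -4 + 1*-9 = -13
a_2 = -4 + 2*-9 = -22
...
= [-4, -13, -22, -31, -40, -49]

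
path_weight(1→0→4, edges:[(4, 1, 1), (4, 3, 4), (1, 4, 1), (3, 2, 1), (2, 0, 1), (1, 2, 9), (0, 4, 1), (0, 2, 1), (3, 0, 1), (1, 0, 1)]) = w(1→0)=1 + w(0→4)=1
= 2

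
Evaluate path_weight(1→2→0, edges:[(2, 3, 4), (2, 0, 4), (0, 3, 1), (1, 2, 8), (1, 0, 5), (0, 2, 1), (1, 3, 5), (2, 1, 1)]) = 12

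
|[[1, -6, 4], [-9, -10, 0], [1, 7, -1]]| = -148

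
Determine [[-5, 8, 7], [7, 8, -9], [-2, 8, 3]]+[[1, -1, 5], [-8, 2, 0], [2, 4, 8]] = [[-4, 7, 12], [-1, 10, -9], [0, 12, 11]]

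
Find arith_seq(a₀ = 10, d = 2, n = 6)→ a_0 = 10 + 0*2 = 10
a_1 = 10 + 1*2 = 12
a_2 = 10 + 2*2 = 14
...
= [10, 12, 14, 16, 18, 20]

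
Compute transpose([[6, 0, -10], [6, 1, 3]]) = [[6, 6], [0, 1], [-10, 3]]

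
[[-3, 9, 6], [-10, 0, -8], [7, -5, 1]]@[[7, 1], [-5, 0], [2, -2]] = C[0][0] = (-3)*(7) + (9)*(-5) + (6)*(2) = -54
C[0][1] = (-3)*(1) + (9)*(0) + (6)*(-2) = -15
C[1][0] = (-10)*(7) + (0)*(-5) + (-8)*(2) = -86
C[1][1] = (-10)*(1) + (0)*(0) + (-8)*(-2) = 6
C[2][0] = (7)*(7) + (-5)*(-5) + (1)*(2) = 76
C[2][1] = (7)*(1) + (-5)*(0) + (1)*(-2) = 5
= [[-54, -15], [-86, 6], [76, 5]]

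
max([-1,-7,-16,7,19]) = 19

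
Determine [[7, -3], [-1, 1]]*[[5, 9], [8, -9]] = [[11, 90], [3, -18]]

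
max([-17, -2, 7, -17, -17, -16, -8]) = 7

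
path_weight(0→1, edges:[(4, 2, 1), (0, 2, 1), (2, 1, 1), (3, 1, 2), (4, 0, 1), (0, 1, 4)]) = w(0→1)=4
= 4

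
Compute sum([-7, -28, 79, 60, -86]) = 18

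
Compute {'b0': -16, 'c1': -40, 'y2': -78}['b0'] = -16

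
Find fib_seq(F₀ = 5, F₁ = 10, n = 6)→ F_2 = F_1 + F_0 = 15
F_3 = F_2 + F_1 = 25
F_4 = F_3 + F_2 = 40
...
= [5, 10, 15, 25, 40, 65]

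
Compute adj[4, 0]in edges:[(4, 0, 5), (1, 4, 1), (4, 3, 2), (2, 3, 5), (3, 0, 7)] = 5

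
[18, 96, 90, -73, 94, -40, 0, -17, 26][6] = 0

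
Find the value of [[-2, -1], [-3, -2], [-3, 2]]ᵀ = [[-2, -3, -3], [-1, -2, 2]]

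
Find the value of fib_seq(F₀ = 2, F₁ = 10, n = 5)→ F_2 = F_1 + F_0 = 12
F_3 = F_2 + F_1 = 22
F_4 = F_3 + F_2 = 34
= [2, 10, 12, 22, 34]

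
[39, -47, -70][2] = -70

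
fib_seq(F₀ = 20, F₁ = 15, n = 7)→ F_2 = F_1 + F_0 = 35
F_3 = F_2 + F_1 = 50
F_4 = F_3 + F_2 = 85
...
= [20, 15, 35, 50, 85, 135, 220]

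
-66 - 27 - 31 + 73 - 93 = -144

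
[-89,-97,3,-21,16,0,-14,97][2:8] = [3, -21, 16, 0, -14, 97]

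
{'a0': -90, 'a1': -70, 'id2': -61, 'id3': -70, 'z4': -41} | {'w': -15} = {'a0': -90, 'a1': -70, 'id2': -61, 'id3': -70, 'z4': -41, 'w': -15}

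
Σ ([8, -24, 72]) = 56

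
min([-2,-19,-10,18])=-19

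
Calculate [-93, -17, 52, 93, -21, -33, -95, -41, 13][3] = 93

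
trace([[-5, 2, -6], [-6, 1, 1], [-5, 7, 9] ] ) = diagonal: (-5) + 1 + 9
= 5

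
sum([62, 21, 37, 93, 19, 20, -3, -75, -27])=62 + 21 + 37 + 93 + 19 + 20 + (-3) + (-75) + (-27)
= 147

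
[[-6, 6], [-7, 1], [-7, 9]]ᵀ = [[-6, -7, -7], [6, 1, 9]]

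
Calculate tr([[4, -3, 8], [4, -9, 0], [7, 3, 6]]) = diagonal: 4 + (-9) + 6
= 1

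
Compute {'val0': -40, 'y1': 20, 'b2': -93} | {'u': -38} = {'val0': -40, 'y1': 20, 'b2': -93, 'u': -38}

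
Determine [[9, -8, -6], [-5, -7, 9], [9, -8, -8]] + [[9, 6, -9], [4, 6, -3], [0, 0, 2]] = [[18, -2, -15], [-1, -1, 6], [9, -8, -6]]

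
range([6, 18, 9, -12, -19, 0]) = 37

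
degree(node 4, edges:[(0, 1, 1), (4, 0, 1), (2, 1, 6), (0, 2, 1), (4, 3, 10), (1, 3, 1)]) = 2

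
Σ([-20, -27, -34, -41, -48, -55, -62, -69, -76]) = (-20) + (-27) + (-34) + (-41) + (-48) + (-55) + (-62) + (-69) + (-76)
= -432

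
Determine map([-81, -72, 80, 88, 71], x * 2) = -81*2=-162, -72*2=-144, 80*2=160, 88*2=176, 71*2=142
= [-162, -144, 160, 176, 142]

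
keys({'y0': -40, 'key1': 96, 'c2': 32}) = ['y0', 'key1', 'c2']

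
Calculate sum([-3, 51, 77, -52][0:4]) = 73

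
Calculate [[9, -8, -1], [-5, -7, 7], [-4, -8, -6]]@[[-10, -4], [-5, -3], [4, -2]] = [[-54, -10], [113, 27], [56, 52]]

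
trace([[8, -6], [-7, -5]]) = 3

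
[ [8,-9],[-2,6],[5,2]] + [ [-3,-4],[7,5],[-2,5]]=[[5, -13], [5, 11], [3, 7]]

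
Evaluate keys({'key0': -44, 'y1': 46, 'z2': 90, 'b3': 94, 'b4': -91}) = ['key0', 'y1', 'z2', 'b3', 'b4']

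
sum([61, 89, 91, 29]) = 61 + 89 + 91 + 29
= 270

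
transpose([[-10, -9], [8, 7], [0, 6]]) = [[-10, 8, 0], [-9, 7, 6]]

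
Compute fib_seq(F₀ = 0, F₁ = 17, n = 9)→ F_2 = F_1 + F_0 = 17
F_3 = F_2 + F_1 = 34
F_4 = F_3 + F_2 = 51
...
= [0, 17, 17, 34, 51, 85, 136, 221, 357]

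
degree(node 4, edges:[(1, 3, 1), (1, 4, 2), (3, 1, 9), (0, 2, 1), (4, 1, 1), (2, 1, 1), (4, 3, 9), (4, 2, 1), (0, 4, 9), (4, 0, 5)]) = incident: (1,4), (4,1), (4,3), (4,2), (0,4), (4,0)
= 6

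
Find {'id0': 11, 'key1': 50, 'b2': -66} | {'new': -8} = {'id0': 11, 'key1': 50, 'b2': -66, 'new': -8}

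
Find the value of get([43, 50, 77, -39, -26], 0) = 43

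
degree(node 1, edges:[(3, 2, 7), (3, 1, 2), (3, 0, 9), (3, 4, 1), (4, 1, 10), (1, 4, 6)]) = incident: (3,1), (4,1), (1,4)
= 3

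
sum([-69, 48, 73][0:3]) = 52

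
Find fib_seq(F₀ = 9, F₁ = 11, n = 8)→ [9, 11, 20, 31, 51, 82, 133, 215]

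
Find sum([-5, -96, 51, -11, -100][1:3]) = slice → [-96, 51]
(-96) + 51
= -45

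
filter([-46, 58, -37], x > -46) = keep x where x > -46: -46✗, 58✓, -37✓
= [58, -37]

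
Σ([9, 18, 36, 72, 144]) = 9 + 18 + 36 + 72 + 144
= 279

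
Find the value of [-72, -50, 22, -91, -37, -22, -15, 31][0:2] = [-72, -50]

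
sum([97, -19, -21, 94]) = 151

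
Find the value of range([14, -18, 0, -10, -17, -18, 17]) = 35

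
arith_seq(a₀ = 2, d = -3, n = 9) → a_0 = 2 + 0*-3 = 2
a_1 = 2 + 1*-3 = -1
a_2 = 2 + 2*-3 = -4
...
= [2, -1, -4, -7, -10, -13, -16, -19, -22]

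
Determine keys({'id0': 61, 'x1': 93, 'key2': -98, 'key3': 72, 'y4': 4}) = ['id0', 'x1', 'key2', 'key3', 'y4']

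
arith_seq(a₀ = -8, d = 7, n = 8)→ [-8, -1, 6, 13, 20, 27, 34, 41]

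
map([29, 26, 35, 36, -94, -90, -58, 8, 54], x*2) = [58, 52, 70, 72, -188, -180, -116, 16, 108]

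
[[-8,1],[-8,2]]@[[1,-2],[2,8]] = C[0][0] = (-8)*(1) + (1)*(2) = -6
C[0][1] = (-8)*(-2) + (1)*(8) = 24
C[1][0] = (-8)*(1) + (2)*(2) = -4
C[1][1] = (-8)*(-2) + (2)*(8) = 32
= [[-6, 24], [-4, 32]]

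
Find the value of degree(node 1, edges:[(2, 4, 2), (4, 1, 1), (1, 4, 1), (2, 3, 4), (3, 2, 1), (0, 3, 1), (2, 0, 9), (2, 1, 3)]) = incident: (4,1), (1,4), (2,1)
= 3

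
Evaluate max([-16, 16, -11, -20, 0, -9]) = 16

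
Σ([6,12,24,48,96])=6 + 12 + 24 + 48 + 96
= 186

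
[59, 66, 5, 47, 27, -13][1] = 66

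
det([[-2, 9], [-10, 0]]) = (-2)*(0) - (9)*(-10)
= 90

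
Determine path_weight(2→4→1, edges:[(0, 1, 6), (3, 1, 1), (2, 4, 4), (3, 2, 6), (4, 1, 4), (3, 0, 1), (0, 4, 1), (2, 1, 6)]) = w(2→4)=4 + w(4→1)=4
= 8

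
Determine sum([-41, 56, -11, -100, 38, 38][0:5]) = slice → [-41, 56, -11, -100, 38]
(-41) + 56 + (-11) + (-100) + 38
= -58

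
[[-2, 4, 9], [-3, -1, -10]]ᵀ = [[-2, -3], [4, -1], [9, -10]]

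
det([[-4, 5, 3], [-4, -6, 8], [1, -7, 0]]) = -82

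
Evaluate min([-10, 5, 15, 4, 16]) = -10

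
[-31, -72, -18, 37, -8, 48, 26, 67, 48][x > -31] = keep x where x > -31: -31✗, -72✗, -18✓, 37✓, -8✓, 48✓, 26✓, 67✓, 48✓
= [-18, 37, -8, 48, 26, 67, 48]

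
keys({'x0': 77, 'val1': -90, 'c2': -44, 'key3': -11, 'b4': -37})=['x0', 'val1', 'c2', 'key3', 'b4']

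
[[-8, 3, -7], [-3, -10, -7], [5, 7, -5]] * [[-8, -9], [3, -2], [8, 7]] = C[0][0] = (-8)*(-8) + (3)*(3) + (-7)*(8) = 17
C[0][1] = (-8)*(-9) + (3)*(-2) + (-7)*(7) = 17
C[1][0] = (-3)*(-8) + (-10)*(3) + (-7)*(8) = -62
C[1][1] = (-3)*(-9) + (-10)*(-2) + (-7)*(7) = -2
C[2][0] = (5)*(-8) + (7)*(3) + (-5)*(8) = -59
C[2][1] = (5)*(-9) + (7)*(-2) + (-5)*(7) = -94
= [[17, 17], [-62, -2], [-59, -94]]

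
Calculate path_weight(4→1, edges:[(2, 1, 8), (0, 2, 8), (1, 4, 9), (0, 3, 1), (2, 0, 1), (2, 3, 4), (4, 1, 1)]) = w(4→1)=1
= 1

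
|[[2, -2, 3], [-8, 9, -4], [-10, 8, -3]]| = (1)*(2)*det([[9, -4], [8, -3]]) + (-1)*(-2)*det([[-8, -4], [-10, -3]]) + (1)*(3)*det([[-8, 9], [-10, 8]])
= 10 + -32 + 78
= 56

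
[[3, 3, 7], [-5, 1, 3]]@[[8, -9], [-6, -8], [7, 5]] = C[0][0] = (3)*(8) + (3)*(-6) + (7)*(7) = 55
C[0][1] = (3)*(-9) + (3)*(-8) + (7)*(5) = -16
C[1][0] = (-5)*(8) + (1)*(-6) + (3)*(7) = -25
C[1][1] = (-5)*(-9) + (1)*(-8) + (3)*(5) = 52
= [[55, -16], [-25, 52]]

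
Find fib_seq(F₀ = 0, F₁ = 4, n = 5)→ F_2 = F_1 + F_0 = 4
F_3 = F_2 + F_1 = 8
F_4 = F_3 + F_2 = 12
= [0, 4, 4, 8, 12]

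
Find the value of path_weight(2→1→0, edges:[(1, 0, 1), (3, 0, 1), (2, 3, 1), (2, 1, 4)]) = 5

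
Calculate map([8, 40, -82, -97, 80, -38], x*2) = 8*2=16, 40*2=80, -82*2=-164, -97*2=-194, 80*2=160, -38*2=-76
= [16, 80, -164, -194, 160, -76]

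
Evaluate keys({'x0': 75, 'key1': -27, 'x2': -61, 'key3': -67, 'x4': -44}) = ['x0', 'key1', 'x2', 'key3', 'x4']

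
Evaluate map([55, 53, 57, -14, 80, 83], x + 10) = [65, 63, 67, -4, 90, 93]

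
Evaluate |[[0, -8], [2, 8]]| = 16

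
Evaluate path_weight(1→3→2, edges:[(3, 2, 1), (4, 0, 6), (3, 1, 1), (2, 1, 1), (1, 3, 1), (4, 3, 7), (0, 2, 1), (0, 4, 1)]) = w(1→3)=1 + w(3→2)=1
= 2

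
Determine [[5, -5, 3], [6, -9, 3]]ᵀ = [[5, 6], [-5, -9], [3, 3]]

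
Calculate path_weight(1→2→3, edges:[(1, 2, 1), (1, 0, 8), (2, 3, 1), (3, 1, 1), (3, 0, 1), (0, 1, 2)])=w(1→2)=1 + w(2→3)=1
= 2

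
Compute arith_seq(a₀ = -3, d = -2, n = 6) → a_0 = -3 + 0*-2 = -3
a_1 = -3 + 1*-2 = -5
a_2 = -3 + 2*-2 = -7
...
= [-3, -5, -7, -9, -11, -13]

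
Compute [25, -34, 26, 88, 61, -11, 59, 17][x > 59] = keep x where x > 59: 25✗, -34✗, 26✗, 88✓, 61✓, -11✗, 59✗, 17✗
= [88, 61]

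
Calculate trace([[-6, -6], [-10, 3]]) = diagonal: (-6) + 3
= -3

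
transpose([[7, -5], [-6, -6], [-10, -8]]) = [[7, -6, -10], [-5, -6, -8]]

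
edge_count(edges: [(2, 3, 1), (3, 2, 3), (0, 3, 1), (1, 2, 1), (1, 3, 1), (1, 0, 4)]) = 6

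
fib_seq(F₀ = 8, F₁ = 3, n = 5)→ [8, 3, 11, 14, 25]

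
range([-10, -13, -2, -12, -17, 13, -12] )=30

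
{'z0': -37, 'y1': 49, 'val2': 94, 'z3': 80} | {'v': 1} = {'z0': -37, 'y1': 49, 'val2': 94, 'z3': 80, 'v': 1}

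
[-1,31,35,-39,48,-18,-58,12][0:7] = [-1, 31, 35, -39, 48, -18, -58]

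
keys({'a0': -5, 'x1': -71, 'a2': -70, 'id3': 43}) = ['a0', 'x1', 'a2', 'id3']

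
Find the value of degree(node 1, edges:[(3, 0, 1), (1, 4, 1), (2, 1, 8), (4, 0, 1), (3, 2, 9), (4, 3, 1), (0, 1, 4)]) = 3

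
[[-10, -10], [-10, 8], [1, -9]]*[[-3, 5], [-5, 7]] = [[80, -120], [-10, 6], [42, -58]]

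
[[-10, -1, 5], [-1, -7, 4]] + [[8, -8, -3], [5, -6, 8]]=[[-2, -9, 2], [4, -13, 12]]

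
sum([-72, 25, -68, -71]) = (-72) + 25 + (-68) + (-71)
= -186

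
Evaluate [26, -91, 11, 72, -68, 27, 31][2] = 11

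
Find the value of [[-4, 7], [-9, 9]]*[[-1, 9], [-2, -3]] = C[0][0] = (-4)*(-1) + (7)*(-2) = -10
C[0][1] = (-4)*(9) + (7)*(-3) = -57
C[1][0] = (-9)*(-1) + (9)*(-2) = -9
C[1][1] = (-9)*(9) + (9)*(-3) = -108
= [[-10, -57], [-9, -108]]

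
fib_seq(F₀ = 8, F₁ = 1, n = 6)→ [8, 1, 9, 10, 19, 29]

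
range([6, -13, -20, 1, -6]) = 26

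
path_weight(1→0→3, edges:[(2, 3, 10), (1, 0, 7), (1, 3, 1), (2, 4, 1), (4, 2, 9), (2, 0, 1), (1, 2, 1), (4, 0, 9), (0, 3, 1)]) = 8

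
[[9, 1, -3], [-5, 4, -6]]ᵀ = [[9, -5], [1, 4], [-3, -6]]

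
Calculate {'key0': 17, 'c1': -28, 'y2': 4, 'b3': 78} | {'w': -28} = {'key0': 17, 'c1': -28, 'y2': 4, 'b3': 78, 'w': -28}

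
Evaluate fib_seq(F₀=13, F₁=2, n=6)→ F_2 = F_1 + F_0 = 15
F_3 = F_2 + F_1 = 17
F_4 = F_3 + F_2 = 32
...
= [13, 2, 15, 17, 32, 49]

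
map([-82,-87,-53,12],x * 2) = -82*2=-164, -87*2=-174, -53*2=-106, 12*2=24
= [-164, -174, -106, 24]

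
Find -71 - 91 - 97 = -259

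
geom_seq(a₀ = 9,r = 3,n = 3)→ [9, 27, 81]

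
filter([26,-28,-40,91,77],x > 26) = keep x where x > 26: 26✗, -28✗, -40✗, 91✓, 77✓
= [91, 77]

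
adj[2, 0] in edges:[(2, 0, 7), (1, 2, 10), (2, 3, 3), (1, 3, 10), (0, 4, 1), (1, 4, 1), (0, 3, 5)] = 7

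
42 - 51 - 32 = -41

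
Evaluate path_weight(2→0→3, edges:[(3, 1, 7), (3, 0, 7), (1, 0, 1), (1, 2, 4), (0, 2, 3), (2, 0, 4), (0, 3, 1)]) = w(2→0)=4 + w(0→3)=1
= 5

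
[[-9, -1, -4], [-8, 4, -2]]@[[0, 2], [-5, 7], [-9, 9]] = [[41, -61], [-2, -6]]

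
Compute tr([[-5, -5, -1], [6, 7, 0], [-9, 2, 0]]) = diagonal: (-5) + 7 + 0
= 2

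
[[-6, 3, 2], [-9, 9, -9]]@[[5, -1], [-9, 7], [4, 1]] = [[-49, 29], [-162, 63]]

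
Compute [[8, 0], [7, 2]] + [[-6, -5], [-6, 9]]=[[2, -5], [1, 11]]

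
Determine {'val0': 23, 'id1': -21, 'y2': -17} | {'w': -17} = {'val0': 23, 'id1': -21, 'y2': -17, 'w': -17}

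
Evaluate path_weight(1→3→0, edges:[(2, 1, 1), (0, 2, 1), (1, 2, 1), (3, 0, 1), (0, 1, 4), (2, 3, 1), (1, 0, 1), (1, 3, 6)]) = w(1→3)=6 + w(3→0)=1
= 7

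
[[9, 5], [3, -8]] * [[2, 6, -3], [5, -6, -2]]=[[43, 24, -37], [-34, 66, 7]]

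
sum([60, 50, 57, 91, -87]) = 60 + 50 + 57 + 91 + (-87)
= 171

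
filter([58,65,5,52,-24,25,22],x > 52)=keep x where x > 52: 58✓, 65✓, 5✗, 52✗, -24✗, 25✗, 22✗
= [58, 65]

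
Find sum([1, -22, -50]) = 1 + (-22) + (-50)
= -71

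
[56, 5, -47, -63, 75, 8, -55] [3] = -63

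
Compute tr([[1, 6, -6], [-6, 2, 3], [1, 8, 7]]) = 10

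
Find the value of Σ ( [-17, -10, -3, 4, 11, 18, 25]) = 28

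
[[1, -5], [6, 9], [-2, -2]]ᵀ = [[1, 6, -2], [-5, 9, -2]]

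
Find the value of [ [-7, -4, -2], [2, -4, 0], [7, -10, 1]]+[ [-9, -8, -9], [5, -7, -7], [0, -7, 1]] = [[-16, -12, -11], [7, -11, -7], [7, -17, 2]]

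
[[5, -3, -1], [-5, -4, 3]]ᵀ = [[5, -5], [-3, -4], [-1, 3]]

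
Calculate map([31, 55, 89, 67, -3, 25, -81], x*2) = [62, 110, 178, 134, -6, 50, -162]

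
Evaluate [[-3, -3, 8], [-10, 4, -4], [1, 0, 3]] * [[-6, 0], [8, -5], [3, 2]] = [[18, 31], [80, -28], [3, 6]]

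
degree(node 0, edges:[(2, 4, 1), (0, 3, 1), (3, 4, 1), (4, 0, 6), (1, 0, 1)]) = 3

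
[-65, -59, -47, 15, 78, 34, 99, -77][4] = 78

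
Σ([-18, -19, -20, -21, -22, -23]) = (-18) + (-19) + (-20) + (-21) + (-22) + (-23)
= -123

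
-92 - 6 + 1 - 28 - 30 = -155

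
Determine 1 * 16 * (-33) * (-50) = 26400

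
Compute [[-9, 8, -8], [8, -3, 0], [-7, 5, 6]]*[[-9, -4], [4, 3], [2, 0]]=C[0][0] = (-9)*(-9) + (8)*(4) + (-8)*(2) = 97
C[0][1] = (-9)*(-4) + (8)*(3) + (-8)*(0) = 60
C[1][0] = (8)*(-9) + (-3)*(4) + (0)*(2) = -84
C[1][1] = (8)*(-4) + (-3)*(3) + (0)*(0) = -41
C[2][0] = (-7)*(-9) + (5)*(4) + (6)*(2) = 95
C[2][1] = (-7)*(-4) + (5)*(3) + (6)*(0) = 43
= [[97, 60], [-84, -41], [95, 43]]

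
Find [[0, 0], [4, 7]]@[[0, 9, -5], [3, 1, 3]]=[[0, 0, 0], [21, 43, 1]]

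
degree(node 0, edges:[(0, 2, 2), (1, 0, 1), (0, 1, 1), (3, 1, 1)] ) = 3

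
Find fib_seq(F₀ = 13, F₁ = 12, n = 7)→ F_2 = F_1 + F_0 = 25
F_3 = F_2 + F_1 = 37
F_4 = F_3 + F_2 = 62
...
= [13, 12, 25, 37, 62, 99, 161]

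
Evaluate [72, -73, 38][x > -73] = [72, 38]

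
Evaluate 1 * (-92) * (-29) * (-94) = -250792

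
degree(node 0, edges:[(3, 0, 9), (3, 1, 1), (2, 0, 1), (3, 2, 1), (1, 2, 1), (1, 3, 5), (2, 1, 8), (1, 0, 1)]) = incident: (3,0), (2,0), (1,0)
= 3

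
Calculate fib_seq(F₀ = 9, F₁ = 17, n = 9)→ [9, 17, 26, 43, 69, 112, 181, 293, 474]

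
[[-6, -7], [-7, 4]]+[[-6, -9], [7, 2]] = [[-12, -16], [0, 6]]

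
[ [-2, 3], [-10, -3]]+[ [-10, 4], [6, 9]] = [[-12, 7], [-4, 6]]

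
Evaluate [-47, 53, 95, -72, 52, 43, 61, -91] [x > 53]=keep x where x > 53: -47✗, 53✗, 95✓, -72✗, 52✗, 43✗, 61✓, -91✗
= [95, 61]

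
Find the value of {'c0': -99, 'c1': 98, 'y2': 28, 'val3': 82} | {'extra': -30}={'c0': -99, 'c1': 98, 'y2': 28, 'val3': 82, 'extra': -30}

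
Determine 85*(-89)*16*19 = -2299760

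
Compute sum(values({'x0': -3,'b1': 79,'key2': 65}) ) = 141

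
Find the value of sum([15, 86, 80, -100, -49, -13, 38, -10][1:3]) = 166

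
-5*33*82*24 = -324720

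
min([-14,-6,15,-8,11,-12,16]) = -14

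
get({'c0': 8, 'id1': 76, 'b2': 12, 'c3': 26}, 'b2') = 12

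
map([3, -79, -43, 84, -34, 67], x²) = (3)²=9, (-79)²=6241, (-43)²=1849, (84)²=7056, (-34)²=1156, (67)²=4489
= [9, 6241, 1849, 7056, 1156, 4489]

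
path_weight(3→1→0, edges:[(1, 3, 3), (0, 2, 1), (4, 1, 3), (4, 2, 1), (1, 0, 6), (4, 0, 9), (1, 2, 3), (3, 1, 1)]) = w(3→1)=1 + w(1→0)=6
= 7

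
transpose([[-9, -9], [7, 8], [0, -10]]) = [[-9, 7, 0], [-9, 8, -10]]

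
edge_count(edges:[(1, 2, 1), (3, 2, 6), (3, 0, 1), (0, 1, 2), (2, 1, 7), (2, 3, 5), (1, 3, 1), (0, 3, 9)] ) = 8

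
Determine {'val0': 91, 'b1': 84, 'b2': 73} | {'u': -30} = {'val0': 91, 'b1': 84, 'b2': 73, 'u': -30}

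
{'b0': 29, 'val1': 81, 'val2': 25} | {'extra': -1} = {'b0': 29, 'val1': 81, 'val2': 25, 'extra': -1}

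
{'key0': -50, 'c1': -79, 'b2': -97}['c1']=-79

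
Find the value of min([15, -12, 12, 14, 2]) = -12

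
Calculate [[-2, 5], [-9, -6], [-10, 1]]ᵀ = [[-2, -9, -10], [5, -6, 1]]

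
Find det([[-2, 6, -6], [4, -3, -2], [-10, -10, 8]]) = 436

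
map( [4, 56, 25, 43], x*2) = 4*2=8, 56*2=112, 25*2=50, 43*2=86
= [8, 112, 50, 86]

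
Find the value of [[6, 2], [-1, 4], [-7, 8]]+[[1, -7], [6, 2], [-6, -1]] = [[7, -5], [5, 6], [-13, 7]]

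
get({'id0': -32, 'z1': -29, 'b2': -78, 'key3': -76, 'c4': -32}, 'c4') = -32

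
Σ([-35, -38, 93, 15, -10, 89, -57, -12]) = (-35) + (-38) + 93 + 15 + (-10) + 89 + (-57) + (-12)
= 45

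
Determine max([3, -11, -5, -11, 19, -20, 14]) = 19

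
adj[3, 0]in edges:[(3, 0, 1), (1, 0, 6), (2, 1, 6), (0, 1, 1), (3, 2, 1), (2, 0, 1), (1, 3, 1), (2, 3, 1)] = 1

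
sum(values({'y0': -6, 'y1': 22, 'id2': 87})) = (-6) + 22 + 87
= 103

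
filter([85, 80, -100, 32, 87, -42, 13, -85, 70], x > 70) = keep x where x > 70: 85✓, 80✓, -100✗, 32✗, 87✓, -42✗, 13✗, -85✗, 70✗
= [85, 80, 87]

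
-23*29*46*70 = -2147740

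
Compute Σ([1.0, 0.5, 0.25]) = 1.75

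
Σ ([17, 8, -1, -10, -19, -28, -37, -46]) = -116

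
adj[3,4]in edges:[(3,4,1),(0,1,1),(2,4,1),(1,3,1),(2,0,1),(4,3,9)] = 1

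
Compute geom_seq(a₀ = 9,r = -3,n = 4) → a_0 = 9*(-3)^0 = 9
a_1 = 9*(-3)^1 = -27
a_2 = 9*(-3)^2 = 81
...
= [9, -27, 81, -243]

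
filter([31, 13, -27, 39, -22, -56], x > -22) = keep x where x > -22: 31✓, 13✓, -27✗, 39✓, -22✗, -56✗
= [31, 13, 39]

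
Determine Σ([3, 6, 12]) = 21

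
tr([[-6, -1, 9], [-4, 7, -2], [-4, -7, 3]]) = diagonal: (-6) + 7 + 3
= 4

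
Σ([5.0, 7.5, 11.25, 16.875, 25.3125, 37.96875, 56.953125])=5.0 + 7.5 + 11.25 + 16.875 + 25.3125 + 37.96875 + 56.953125
= 160.859375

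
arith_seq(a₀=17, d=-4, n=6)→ [17, 13, 9, 5, 1, -3]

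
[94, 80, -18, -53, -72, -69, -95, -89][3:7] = [-53, -72, -69, -95]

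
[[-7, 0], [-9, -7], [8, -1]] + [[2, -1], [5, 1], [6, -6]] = [[-5, -1], [-4, -6], [14, -7]]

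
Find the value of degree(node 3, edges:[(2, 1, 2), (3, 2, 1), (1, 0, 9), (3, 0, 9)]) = incident: (3,2), (3,0)
= 2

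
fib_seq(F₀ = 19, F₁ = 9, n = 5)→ F_2 = F_1 + F_0 = 28
F_3 = F_2 + F_1 = 37
F_4 = F_3 + F_2 = 65
= [19, 9, 28, 37, 65]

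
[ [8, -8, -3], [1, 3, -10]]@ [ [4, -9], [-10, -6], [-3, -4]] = C[0][0] = (8)*(4) + (-8)*(-10) + (-3)*(-3) = 121
C[0][1] = (8)*(-9) + (-8)*(-6) + (-3)*(-4) = -12
C[1][0] = (1)*(4) + (3)*(-10) + (-10)*(-3) = 4
C[1][1] = (1)*(-9) + (3)*(-6) + (-10)*(-4) = 13
= [[121, -12], [4, 13]]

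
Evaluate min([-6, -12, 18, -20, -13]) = -20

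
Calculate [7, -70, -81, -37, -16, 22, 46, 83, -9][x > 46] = keep x where x > 46: 7✗, -70✗, -81✗, -37✗, -16✗, 22✗, 46✗, 83✓, -9✗
= [83]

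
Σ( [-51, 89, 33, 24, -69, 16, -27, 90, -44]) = (-51) + 89 + 33 + 24 + (-69) + 16 + (-27) + 90 + (-44)
= 61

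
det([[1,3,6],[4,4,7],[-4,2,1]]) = (1)*(1)*det([[4, 7], [2, 1]]) + (-1)*(3)*det([[4, 7], [-4, 1]]) + (1)*(6)*det([[4, 4], [-4, 2]])
= -10 + -96 + 144
= 38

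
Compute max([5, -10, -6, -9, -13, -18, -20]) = 5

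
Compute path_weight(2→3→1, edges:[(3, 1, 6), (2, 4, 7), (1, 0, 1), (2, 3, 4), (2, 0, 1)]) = w(2→3)=4 + w(3→1)=6
= 10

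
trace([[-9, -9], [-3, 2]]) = -7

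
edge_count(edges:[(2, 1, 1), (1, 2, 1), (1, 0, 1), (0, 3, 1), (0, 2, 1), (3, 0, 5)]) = 6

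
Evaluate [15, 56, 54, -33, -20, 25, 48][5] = 25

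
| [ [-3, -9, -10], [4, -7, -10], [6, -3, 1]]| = (1)*(-3)*det([[-7, -10], [-3, 1]]) + (-1)*(-9)*det([[4, -10], [6, 1]]) + (1)*(-10)*det([[4, -7], [6, -3]])
= 111 + 576 + -300
= 387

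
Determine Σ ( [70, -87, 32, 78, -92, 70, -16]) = 70 + (-87) + 32 + 78 + (-92) + 70 + (-16)
= 55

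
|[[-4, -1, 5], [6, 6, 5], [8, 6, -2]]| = (1)*(-4)*det([[6, 5], [6, -2]]) + (-1)*(-1)*det([[6, 5], [8, -2]]) + (1)*(5)*det([[6, 6], [8, 6]])
= 168 + -52 + -60
= 56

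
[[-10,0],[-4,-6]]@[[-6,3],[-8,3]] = C[0][0] = (-10)*(-6) + (0)*(-8) = 60
C[0][1] = (-10)*(3) + (0)*(3) = -30
C[1][0] = (-4)*(-6) + (-6)*(-8) = 72
C[1][1] = (-4)*(3) + (-6)*(3) = -30
= [[60, -30], [72, -30]]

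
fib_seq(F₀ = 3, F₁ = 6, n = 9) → F_2 = F_1 + F_0 = 9
F_3 = F_2 + F_1 = 15
F_4 = F_3 + F_2 = 24
...
= [3, 6, 9, 15, 24, 39, 63, 102, 165]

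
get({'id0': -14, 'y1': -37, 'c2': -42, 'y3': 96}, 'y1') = -37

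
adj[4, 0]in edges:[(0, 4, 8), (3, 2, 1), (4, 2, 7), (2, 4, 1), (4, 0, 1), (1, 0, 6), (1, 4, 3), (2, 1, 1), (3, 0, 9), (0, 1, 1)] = 1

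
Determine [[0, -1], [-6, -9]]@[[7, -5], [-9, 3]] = [[9, -3], [39, 3]]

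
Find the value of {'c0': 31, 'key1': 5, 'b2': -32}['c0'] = 31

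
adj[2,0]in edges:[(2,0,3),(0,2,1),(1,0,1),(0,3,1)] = 3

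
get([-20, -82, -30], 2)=-30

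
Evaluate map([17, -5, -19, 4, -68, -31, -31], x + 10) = [27, 5, -9, 14, -58, -21, -21]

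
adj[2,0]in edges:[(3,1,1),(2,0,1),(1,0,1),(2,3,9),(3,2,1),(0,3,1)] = 1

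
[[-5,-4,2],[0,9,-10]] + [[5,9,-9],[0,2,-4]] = [[0, 5, -7], [0, 11, -14]]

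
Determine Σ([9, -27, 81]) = 63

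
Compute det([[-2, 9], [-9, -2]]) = (-2)*(-2) - (9)*(-9)
= 85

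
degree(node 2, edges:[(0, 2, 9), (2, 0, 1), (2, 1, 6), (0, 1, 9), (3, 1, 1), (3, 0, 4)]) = 3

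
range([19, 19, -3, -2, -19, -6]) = 38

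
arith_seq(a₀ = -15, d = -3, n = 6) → a_0 = -15 + 0*-3 = -15
a_1 = -15 + 1*-3 = -18
a_2 = -15 + 2*-3 = -21
...
= [-15, -18, -21, -24, -27, -30]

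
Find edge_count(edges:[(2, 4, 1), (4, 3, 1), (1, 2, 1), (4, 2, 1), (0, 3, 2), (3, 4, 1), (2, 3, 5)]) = 7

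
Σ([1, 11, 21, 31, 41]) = 1 + 11 + 21 + 31 + 41
= 105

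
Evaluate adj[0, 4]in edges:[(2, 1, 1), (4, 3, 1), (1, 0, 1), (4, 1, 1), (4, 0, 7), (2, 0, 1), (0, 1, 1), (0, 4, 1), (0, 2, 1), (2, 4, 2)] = 1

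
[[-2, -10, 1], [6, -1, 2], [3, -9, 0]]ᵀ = [[-2, 6, 3], [-10, -1, -9], [1, 2, 0]]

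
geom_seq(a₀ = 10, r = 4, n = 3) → a_0 = 10*4^0 = 10
a_1 = 10*4^1 = 40
a_2 = 10*4^2 = 160
= [10, 40, 160]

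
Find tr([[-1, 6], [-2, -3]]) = -4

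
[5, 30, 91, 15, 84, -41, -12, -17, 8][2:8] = [91, 15, 84, -41, -12, -17]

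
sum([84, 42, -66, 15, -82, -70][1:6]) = -161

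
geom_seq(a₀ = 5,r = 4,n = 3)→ a_0 = 5*4^0 = 5
a_1 = 5*4^1 = 20
a_2 = 5*4^2 = 80
= [5, 20, 80]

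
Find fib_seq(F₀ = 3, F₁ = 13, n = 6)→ F_2 = F_1 + F_0 = 16
F_3 = F_2 + F_1 = 29
F_4 = F_3 + F_2 = 45
...
= [3, 13, 16, 29, 45, 74]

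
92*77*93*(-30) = -19764360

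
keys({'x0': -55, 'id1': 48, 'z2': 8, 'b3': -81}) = ['x0', 'id1', 'z2', 'b3']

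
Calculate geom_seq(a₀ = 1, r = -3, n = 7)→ a_0 = 1*(-3)^0 = 1
a_1 = 1*(-3)^1 = -3
a_2 = 1*(-3)^2 = 9
...
= [1, -3, 9, -27, 81, -243, 729]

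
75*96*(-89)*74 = -47419200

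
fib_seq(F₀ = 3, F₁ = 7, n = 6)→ F_2 = F_1 + F_0 = 10
F_3 = F_2 + F_1 = 17
F_4 = F_3 + F_2 = 27
...
= [3, 7, 10, 17, 27, 44]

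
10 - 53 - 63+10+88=-8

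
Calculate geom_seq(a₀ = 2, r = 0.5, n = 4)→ [2.0, 1.0, 0.5, 0.25]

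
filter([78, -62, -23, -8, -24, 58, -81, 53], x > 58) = keep x where x > 58: 78✓, -62✗, -23✗, -8✗, -24✗, 58✗, -81✗, 53✗
= [78]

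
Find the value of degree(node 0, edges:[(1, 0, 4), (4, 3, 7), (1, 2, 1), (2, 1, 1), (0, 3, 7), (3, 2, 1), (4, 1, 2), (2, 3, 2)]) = 2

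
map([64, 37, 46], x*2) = [128, 74, 92]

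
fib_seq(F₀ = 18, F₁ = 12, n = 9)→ [18, 12, 30, 42, 72, 114, 186, 300, 486]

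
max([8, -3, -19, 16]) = 16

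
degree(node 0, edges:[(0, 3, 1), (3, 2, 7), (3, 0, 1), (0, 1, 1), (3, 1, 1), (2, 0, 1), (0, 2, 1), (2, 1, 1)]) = 5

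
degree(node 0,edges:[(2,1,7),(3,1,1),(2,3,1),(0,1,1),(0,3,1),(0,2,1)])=3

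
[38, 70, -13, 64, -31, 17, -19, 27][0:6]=[38, 70, -13, 64, -31, 17]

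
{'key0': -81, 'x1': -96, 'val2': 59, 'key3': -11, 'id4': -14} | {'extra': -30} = {'key0': -81, 'x1': -96, 'val2': 59, 'key3': -11, 'id4': -14, 'extra': -30}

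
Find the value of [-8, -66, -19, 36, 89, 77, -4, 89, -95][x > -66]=[-8, -19, 36, 89, 77, -4, 89]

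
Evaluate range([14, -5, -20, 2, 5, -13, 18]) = 38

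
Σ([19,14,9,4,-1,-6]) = 39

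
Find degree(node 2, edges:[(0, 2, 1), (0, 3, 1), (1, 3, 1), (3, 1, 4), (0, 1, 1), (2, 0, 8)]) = 2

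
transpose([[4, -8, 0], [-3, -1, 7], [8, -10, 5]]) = [[4, -3, 8], [-8, -1, -10], [0, 7, 5]]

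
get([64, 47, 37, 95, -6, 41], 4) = -6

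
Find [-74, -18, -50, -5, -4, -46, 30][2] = -50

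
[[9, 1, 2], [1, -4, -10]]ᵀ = [[9, 1], [1, -4], [2, -10]]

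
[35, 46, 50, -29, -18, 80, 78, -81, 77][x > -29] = keep x where x > -29: 35✓, 46✓, 50✓, -29✗, -18✓, 80✓, 78✓, -81✗, 77✓
= [35, 46, 50, -18, 80, 78, 77]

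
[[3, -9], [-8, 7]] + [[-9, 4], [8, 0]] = [[-6, -5], [0, 7]]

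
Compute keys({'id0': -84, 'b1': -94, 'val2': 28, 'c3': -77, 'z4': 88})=['id0', 'b1', 'val2', 'c3', 'z4']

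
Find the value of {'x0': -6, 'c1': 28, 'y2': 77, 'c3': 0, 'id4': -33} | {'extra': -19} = {'x0': -6, 'c1': 28, 'y2': 77, 'c3': 0, 'id4': -33, 'extra': -19}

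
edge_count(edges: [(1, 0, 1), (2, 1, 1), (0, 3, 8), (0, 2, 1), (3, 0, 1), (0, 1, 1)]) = 6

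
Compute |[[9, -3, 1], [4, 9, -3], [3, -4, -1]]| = -217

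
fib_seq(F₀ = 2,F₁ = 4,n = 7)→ [2, 4, 6, 10, 16, 26, 42]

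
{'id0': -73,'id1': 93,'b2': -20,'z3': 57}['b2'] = -20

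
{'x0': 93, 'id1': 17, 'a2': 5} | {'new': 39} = {'x0': 93, 'id1': 17, 'a2': 5, 'new': 39}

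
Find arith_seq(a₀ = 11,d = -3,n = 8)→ [11, 8, 5, 2, -1, -4, -7, -10]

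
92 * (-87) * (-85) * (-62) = -42181080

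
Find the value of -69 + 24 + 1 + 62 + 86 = 104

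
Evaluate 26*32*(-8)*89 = -592384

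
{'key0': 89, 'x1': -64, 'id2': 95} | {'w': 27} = {'key0': 89, 'x1': -64, 'id2': 95, 'w': 27}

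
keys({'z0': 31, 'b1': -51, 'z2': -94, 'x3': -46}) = ['z0', 'b1', 'z2', 'x3']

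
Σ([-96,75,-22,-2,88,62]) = 105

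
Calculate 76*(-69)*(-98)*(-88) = -45224256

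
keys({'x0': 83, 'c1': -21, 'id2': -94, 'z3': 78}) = ['x0', 'c1', 'id2', 'z3']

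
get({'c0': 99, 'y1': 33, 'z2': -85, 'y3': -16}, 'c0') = 99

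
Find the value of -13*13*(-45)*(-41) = -311805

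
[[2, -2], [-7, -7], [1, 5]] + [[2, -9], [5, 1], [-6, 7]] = [[4, -11], [-2, -6], [-5, 12]]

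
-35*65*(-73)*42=6975150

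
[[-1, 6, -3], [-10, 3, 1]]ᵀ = [[-1, -10], [6, 3], [-3, 1]]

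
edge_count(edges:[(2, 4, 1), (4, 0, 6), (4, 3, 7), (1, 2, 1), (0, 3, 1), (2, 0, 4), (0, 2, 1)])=7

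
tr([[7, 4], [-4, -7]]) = diagonal: 7 + (-7)
= 0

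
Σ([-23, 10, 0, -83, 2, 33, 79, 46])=(-23) + 10 + 0 + (-83) + 2 + 33 + 79 + 46
= 64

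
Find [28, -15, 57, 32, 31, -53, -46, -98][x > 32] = [57]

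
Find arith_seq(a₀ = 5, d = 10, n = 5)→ [5, 15, 25, 35, 45]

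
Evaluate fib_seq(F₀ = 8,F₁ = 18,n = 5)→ F_2 = F_1 + F_0 = 26
F_3 = F_2 + F_1 = 44
F_4 = F_3 + F_2 = 70
= [8, 18, 26, 44, 70]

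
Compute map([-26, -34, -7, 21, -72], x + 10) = [-16, -24, 3, 31, -62]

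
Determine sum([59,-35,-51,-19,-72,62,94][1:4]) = -105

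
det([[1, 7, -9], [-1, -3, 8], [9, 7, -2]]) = (1)*(1)*det([[-3, 8], [7, -2]]) + (-1)*(7)*det([[-1, 8], [9, -2]]) + (1)*(-9)*det([[-1, -3], [9, 7]])
= -50 + 490 + -180
= 260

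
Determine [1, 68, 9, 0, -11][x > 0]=keep x where x > 0: 1✓, 68✓, 9✓, 0✗, -11✗
= [1, 68, 9]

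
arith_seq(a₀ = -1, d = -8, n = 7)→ [-1, -9, -17, -25, -33, -41, -49]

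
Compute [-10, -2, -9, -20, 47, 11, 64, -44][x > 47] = [64]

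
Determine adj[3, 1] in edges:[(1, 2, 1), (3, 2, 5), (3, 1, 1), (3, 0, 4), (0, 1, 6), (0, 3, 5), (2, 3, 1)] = 1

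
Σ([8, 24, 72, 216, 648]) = 968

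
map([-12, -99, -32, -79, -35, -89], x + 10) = [-2, -89, -22, -69, -25, -79]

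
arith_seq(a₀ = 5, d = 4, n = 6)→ [5, 9, 13, 17, 21, 25]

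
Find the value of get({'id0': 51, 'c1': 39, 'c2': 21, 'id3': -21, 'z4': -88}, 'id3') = -21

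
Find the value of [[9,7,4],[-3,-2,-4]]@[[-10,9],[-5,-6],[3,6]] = C[0][0] = (9)*(-10) + (7)*(-5) + (4)*(3) = -113
C[0][1] = (9)*(9) + (7)*(-6) + (4)*(6) = 63
C[1][0] = (-3)*(-10) + (-2)*(-5) + (-4)*(3) = 28
C[1][1] = (-3)*(9) + (-2)*(-6) + (-4)*(6) = -39
= [[-113, 63], [28, -39]]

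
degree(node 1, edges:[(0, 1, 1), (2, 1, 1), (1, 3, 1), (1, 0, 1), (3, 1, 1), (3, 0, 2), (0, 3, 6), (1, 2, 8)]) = incident: (0,1), (2,1), (1,3), (1,0), (3,1), (1,2)
= 6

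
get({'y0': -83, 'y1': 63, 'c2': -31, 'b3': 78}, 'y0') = -83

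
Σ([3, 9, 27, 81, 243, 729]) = 3 + 9 + 27 + 81 + 243 + 729
= 1092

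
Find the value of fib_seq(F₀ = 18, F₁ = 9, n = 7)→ [18, 9, 27, 36, 63, 99, 162]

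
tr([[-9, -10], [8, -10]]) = diagonal: (-9) + (-10)
= -19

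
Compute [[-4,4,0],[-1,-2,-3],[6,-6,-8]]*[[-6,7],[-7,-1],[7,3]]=[[-4, -32], [-1, -14], [-50, 24]]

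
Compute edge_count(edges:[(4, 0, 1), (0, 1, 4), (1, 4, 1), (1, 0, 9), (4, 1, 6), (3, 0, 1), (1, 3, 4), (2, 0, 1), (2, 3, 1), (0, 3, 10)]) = 10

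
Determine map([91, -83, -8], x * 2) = [182, -166, -16]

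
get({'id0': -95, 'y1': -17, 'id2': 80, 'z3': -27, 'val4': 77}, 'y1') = -17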